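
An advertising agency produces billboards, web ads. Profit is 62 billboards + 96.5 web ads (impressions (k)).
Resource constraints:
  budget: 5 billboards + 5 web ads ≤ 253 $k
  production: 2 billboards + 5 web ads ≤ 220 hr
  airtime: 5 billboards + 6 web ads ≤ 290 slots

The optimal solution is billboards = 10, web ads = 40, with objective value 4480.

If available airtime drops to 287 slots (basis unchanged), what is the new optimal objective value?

Check each constraint at x*: budget 250/253 (slack 3); production 220/220 (tight); airtime 290/290 (tight).
Slack constraints have shadow price 0 (complementary slackness).
The binding rows give the dual system: 2·y_production + 5·y_airtime = 62 and 5·y_production + 6·y_airtime = 96.5.
This yields shadow prices y_production = 8.5, y_airtime = 9.
Δz = y_airtime·Δb = 9 × (-3) = -27, so new z* = 4480 − 27 = 4453.

4453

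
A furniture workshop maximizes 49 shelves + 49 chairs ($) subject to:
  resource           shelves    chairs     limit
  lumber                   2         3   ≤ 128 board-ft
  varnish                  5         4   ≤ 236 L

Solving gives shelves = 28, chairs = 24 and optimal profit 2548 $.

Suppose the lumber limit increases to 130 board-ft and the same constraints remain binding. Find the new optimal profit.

2562

Both lumber and varnish are binding at x*.
The binding rows give the dual system: 2·y_lumber + 5·y_varnish = 49 and 3·y_lumber + 4·y_varnish = 49.
→ y_lumber = 7 and y_varnish = 7.
Δz = y_lumber·Δb = 7 × (2) = 14, so new z* = 2548 + 14 = 2562.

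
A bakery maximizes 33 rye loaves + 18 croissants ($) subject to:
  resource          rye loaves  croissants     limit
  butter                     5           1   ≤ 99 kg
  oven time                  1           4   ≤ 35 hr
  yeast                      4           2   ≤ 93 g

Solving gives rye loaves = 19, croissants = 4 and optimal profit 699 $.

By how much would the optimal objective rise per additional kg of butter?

6

Binding: butter and oven time. Non-binding: yeast (9 unused).
Slack constraints have shadow price 0 (complementary slackness).
From A_Bᵀ y = c: 5·y_butter + 1·y_oven time = 33; 1·y_butter + 4·y_oven time = 18.
This yields shadow prices y_butter = 6, y_oven time = 3.
Shadow price of butter = 6.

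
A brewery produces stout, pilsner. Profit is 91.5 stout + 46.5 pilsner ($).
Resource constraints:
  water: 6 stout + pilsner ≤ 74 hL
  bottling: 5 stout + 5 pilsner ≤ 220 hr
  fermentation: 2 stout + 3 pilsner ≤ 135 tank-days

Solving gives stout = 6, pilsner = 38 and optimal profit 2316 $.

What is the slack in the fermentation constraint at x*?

fermentation used = 2·6 + 3·38 = 126; slack = 135 − 126 = 9.

9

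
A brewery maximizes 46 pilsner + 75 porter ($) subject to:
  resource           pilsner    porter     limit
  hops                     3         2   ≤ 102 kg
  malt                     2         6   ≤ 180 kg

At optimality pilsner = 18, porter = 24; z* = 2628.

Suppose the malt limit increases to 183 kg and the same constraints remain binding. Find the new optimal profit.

At the optimum: hops uses 102 of 102 (binding); malt uses 180 of 180 (binding).
The binding rows give the dual system: 3·y_hops + 2·y_malt = 46 and 2·y_hops + 6·y_malt = 75.
Solving: y_hops = 9, y_malt = 9.5.
Δz = y_malt·Δb = 9.5 × (3) = 28.5, so new z* = 2628 + 28.5 = 2656.5.

2656.5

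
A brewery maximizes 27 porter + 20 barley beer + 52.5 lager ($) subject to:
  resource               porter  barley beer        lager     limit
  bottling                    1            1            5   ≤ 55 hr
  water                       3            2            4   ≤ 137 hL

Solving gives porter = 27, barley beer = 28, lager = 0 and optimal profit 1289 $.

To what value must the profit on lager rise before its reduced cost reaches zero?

Both bottling and water are binding at x*.
From A_Bᵀ y = c: 1·y_bottling + 3·y_water = 27; 1·y_bottling + 2·y_water = 20.
Solving: y_bottling = 6, y_water = 7.
lager enters the basis when its profit ≥ yᵀa₃ = 6·5 + 7·4 = 58.

58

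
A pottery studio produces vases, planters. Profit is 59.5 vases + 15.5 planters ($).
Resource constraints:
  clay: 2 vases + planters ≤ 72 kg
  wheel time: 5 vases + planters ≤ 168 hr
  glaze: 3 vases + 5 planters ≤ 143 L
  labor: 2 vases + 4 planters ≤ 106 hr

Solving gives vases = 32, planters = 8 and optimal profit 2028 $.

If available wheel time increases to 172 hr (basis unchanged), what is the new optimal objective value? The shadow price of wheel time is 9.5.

Δb = 4, so new z* = 2028 + (9.5)·(4) = 2028 + 38 = 2066.

2066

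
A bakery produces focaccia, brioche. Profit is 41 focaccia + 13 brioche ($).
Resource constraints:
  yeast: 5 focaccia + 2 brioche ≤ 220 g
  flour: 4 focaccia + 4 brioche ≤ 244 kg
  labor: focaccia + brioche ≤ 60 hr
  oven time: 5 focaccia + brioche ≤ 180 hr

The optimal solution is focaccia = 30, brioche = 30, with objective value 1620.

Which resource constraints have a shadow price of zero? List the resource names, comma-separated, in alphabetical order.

flour, yeast

yeast: 210/220 (slack 10)
flour: 240/244 (slack 4)
labor: 60/60 (binding)
oven time: 180/180 (binding)
By complementary slackness, a constraint with positive slack has shadow price 0 → flour, yeast.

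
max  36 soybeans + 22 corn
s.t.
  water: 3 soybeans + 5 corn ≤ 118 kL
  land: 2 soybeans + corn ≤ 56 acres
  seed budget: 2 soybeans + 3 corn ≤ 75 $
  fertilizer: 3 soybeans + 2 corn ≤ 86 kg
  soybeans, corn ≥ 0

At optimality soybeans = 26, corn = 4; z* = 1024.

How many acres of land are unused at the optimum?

0

land used = 2·26 + 1·4 = 56; slack = 56 − 56 = 0.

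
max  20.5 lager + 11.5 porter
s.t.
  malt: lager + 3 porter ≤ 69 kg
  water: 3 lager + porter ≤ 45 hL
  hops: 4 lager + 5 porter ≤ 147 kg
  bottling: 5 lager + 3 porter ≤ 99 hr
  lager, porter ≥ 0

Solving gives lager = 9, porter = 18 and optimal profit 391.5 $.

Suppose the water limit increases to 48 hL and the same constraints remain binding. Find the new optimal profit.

At the optimum: malt uses 63 of 69 (slack = 6); water uses 45 of 45 (binding); hops uses 126 of 147 (slack = 21); bottling uses 99 of 99 (binding).
By complementary slackness, y = 0 for the non-binding constraints.
From A_Bᵀ y = c: 3·y_water + 5·y_bottling = 20.5; 1·y_water + 3·y_bottling = 11.5.
This yields shadow prices y_water = 1, y_bottling = 3.5.
Δz = y_water·Δb = 1 × (3) = 3, so new z* = 391.5 + 3 = 394.5.

394.5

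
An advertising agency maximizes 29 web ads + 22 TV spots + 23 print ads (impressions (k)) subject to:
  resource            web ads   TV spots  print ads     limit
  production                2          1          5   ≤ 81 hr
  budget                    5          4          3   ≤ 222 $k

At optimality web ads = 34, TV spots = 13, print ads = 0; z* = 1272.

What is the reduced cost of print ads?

At the optimum: production uses 81 of 81 (binding); budget uses 222 of 222 (binding).
The binding rows give the dual system: 2·y_production + 5·y_budget = 29 and 1·y_production + 4·y_budget = 22.
→ y_production = 2 and y_budget = 5.
Reduced cost of print ads: c₃ − yᵀa₃ = 23 − (2·5 + 5·3) = 23 − 25 = -2.

-2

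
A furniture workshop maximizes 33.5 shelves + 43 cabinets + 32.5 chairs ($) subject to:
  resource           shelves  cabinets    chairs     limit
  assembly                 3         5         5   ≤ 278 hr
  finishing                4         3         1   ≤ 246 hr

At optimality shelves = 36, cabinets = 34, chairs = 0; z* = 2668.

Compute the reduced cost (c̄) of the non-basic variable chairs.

-3.5

At the optimum: assembly uses 278 of 278 (binding); finishing uses 246 of 246 (binding).
From A_Bᵀ y = c: 3·y_assembly + 4·y_finishing = 33.5; 5·y_assembly + 3·y_finishing = 43.
Solving: y_assembly = 6.5, y_finishing = 3.5.
Reduced cost of chairs: c₃ − yᵀa₃ = 32.5 − (6.5·5 + 3.5·1) = 32.5 − 36 = -3.5.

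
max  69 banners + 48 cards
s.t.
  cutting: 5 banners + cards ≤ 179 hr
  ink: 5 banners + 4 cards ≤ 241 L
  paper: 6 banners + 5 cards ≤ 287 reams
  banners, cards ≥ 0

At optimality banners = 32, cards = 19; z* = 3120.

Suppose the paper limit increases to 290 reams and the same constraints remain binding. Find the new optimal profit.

At the optimum: cutting uses 179 of 179 (binding); ink uses 236 of 241 (slack = 5); paper uses 287 of 287 (binding).
By complementary slackness, y = 0 for the non-binding constraint.
From A_Bᵀ y = c: 5·y_cutting + 6·y_paper = 69; 1·y_cutting + 5·y_paper = 48.
This yields shadow prices y_cutting = 3, y_paper = 9.
Δz = y_paper·Δb = 9 × (3) = 27, so new z* = 3120 + 27 = 3147.

3147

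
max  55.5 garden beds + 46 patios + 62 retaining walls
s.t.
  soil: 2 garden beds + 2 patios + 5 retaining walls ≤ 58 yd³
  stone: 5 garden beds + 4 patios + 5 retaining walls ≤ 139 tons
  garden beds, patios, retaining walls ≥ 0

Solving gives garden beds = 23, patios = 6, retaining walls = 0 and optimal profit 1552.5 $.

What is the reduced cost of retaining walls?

At the optimum: soil uses 58 of 58 (binding); stone uses 139 of 139 (binding).
Dual feasibility on the basic columns requires 2·y_soil + 5·y_stone = 55.5, 2·y_soil + 4·y_stone = 46.
→ y_soil = 4 and y_stone = 9.5.
Reduced cost of retaining walls: c₃ − yᵀa₃ = 62 − (4·5 + 9.5·5) = 62 − 67.5 = -5.5.

-5.5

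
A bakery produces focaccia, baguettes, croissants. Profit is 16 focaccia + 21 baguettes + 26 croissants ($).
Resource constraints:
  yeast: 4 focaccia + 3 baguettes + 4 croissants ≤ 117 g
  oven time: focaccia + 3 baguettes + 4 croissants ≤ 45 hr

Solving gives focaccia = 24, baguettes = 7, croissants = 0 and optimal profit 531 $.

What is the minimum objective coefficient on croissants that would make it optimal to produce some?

Check each constraint at x*: yeast 117/117 (tight); oven time 45/45 (tight).
Dual feasibility on the basic columns requires 4·y_yeast + 1·y_oven time = 16, 3·y_yeast + 3·y_oven time = 21.
This yields shadow prices y_yeast = 3, y_oven time = 4.
croissants enters the basis when its profit ≥ yᵀa₃ = 3·4 + 4·4 = 28.

28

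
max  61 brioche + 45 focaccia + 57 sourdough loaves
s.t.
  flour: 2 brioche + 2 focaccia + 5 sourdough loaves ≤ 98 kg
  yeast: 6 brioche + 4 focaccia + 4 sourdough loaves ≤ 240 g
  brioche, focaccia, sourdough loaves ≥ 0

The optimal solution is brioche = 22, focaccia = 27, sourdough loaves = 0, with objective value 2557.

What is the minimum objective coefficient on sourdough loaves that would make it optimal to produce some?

At the optimum: flour uses 98 of 98 (binding); yeast uses 240 of 240 (binding).
From A_Bᵀ y = c: 2·y_flour + 6·y_yeast = 61; 2·y_flour + 4·y_yeast = 45.
Solving: y_flour = 6.5, y_yeast = 8.
sourdough loaves enters the basis when its profit ≥ yᵀa₃ = 6.5·5 + 8·4 = 64.5.

64.5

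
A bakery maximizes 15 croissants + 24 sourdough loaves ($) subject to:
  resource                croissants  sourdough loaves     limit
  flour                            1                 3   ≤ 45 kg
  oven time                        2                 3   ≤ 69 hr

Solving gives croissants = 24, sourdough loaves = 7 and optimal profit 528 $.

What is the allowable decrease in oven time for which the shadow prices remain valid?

Binding constraints: flour, oven time. The basis is B = [[1,3],[2,3]] with det -3.
Per unit decrease in oven time, x* moves by d = (-1, 0.3333).
The basis stays optimal until croissants reaches 0; allowable decrease = 24 hr.

24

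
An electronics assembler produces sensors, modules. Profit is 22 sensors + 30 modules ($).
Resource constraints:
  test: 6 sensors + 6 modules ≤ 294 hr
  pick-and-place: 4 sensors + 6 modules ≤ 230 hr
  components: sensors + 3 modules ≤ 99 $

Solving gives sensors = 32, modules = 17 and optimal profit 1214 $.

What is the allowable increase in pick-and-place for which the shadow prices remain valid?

Binding constraints: test, pick-and-place. The basis is B = [[6,6],[4,6]] with det 12.
Per unit increase in pick-and-place, x* moves by d = (-0.5, 0.5).
The basis stays optimal until components becomes binding; allowable increase = 16 hr.

16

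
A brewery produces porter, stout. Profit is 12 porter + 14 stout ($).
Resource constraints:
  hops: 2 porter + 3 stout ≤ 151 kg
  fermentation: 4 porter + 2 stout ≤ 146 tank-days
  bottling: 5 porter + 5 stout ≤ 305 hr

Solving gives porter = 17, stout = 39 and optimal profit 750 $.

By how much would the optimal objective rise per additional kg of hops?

Binding: hops and fermentation. Non-binding: bottling (25 unused).
Since bottling is not tight, its dual is 0.
The binding rows give the dual system: 2·y_hops + 4·y_fermentation = 12 and 3·y_hops + 2·y_fermentation = 14.
This yields shadow prices y_hops = 4, y_fermentation = 1.
Shadow price of hops = 4.

4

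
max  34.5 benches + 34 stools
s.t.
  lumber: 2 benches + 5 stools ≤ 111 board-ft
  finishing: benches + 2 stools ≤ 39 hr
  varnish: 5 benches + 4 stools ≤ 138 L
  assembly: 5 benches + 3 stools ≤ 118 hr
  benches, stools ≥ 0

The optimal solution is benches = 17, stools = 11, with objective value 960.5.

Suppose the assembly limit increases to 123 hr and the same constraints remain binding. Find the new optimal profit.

Check each constraint at x*: lumber 89/111 (slack 22); finishing 39/39 (tight); varnish 129/138 (slack 9); assembly 118/118 (tight).
Slack constraints have shadow price 0 (complementary slackness).
The binding rows give the dual system: 1·y_finishing + 5·y_assembly = 34.5 and 2·y_finishing + 3·y_assembly = 34.
Solving: y_finishing = 9.5, y_assembly = 5.
Δz = y_assembly·Δb = 5 × (5) = 25, so new z* = 960.5 + 25 = 985.5.

985.5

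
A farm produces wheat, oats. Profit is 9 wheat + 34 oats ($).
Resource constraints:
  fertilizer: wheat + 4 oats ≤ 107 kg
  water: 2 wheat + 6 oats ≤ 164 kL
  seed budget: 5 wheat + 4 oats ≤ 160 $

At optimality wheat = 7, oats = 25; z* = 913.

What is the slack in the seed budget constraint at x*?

seed budget used = 5·7 + 4·25 = 135; slack = 160 − 135 = 25.

25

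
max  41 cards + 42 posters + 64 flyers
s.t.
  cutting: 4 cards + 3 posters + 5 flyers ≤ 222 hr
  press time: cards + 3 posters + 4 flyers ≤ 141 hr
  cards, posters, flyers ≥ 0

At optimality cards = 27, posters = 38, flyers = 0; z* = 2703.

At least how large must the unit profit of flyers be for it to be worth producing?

Both cutting and press time are binding at x*.
Dual feasibility on the basic columns requires 4·y_cutting + 1·y_press time = 41, 3·y_cutting + 3·y_press time = 42.
This yields shadow prices y_cutting = 9, y_press time = 5.
flyers enters the basis when its profit ≥ yᵀa₃ = 9·5 + 5·4 = 65.

65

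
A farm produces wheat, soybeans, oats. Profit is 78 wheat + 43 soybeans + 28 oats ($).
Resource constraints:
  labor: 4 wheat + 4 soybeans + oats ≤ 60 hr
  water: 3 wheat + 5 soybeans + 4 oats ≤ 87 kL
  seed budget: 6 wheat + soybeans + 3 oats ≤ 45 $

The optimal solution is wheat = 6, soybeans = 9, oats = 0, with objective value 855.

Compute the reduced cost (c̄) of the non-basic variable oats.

At the optimum: labor uses 60 of 60 (binding); water uses 63 of 87 (slack = 24); seed budget uses 45 of 45 (binding).
Slack constraints have shadow price 0 (complementary slackness).
The binding rows give the dual system: 4·y_labor + 6·y_seed budget = 78 and 4·y_labor + 1·y_seed budget = 43.
Solving: y_labor = 9, y_seed budget = 7.
Reduced cost of oats: c₃ − yᵀa₃ = 28 − (9·1 + 7·3) = 28 − 30 = -2.

-2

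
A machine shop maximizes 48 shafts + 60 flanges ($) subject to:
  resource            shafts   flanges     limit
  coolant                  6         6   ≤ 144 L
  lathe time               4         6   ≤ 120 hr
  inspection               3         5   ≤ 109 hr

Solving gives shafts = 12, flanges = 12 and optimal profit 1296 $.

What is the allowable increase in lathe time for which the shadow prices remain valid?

Binding constraints: coolant, lathe time. The basis is B = [[6,6],[4,6]] with det 12.
Per unit increase in lathe time, x* moves by d = (-0.5, 0.5).
The basis stays optimal until inspection becomes binding; allowable increase = 13 hr.

13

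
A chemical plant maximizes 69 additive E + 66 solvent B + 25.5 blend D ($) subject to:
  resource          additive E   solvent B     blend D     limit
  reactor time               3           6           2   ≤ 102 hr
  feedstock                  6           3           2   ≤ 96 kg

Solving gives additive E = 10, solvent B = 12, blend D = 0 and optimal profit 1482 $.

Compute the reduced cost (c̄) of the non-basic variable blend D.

-4.5

Check each constraint at x*: reactor time 102/102 (tight); feedstock 96/96 (tight).
Dual feasibility on the basic columns requires 3·y_reactor time + 6·y_feedstock = 69, 6·y_reactor time + 3·y_feedstock = 66.
Solving: y_reactor time = 7, y_feedstock = 8.
Reduced cost of blend D: c₃ − yᵀa₃ = 25.5 − (7·2 + 8·2) = 25.5 − 30 = -4.5.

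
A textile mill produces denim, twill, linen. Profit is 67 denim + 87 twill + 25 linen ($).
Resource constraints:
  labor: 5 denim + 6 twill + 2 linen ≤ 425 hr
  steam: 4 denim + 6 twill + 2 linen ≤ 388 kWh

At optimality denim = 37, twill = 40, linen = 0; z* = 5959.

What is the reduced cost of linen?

Check each constraint at x*: labor 425/425 (tight); steam 388/388 (tight).
From A_Bᵀ y = c: 5·y_labor + 4·y_steam = 67; 6·y_labor + 6·y_steam = 87.
Solving: y_labor = 9, y_steam = 5.5.
Reduced cost of linen: c₃ − yᵀa₃ = 25 − (9·2 + 5.5·2) = 25 − 29 = -4.

-4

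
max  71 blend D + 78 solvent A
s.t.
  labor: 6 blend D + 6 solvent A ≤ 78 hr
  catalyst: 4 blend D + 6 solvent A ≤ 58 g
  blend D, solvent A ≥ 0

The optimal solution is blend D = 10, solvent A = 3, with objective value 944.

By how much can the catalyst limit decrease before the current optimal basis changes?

Binding constraints: labor, catalyst. The basis is B = [[6,6],[4,6]] with det 12.
Per unit decrease in catalyst, x* moves by d = (0.5, -0.5).
The basis stays optimal until solvent A reaches 0; allowable decrease = 6 g.

6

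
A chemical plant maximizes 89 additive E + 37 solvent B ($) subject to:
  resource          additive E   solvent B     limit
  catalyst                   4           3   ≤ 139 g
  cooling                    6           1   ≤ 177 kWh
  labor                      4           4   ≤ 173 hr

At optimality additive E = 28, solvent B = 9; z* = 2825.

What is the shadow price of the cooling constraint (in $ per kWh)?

At the optimum: catalyst uses 139 of 139 (binding); cooling uses 177 of 177 (binding); labor uses 148 of 173 (slack = 25).
By complementary slackness, y = 0 for the non-binding constraint.
Dual feasibility on the basic columns requires 4·y_catalyst + 6·y_cooling = 89, 3·y_catalyst + 1·y_cooling = 37.
Solving: y_catalyst = 9.5, y_cooling = 8.5.
Shadow price of cooling = 8.5.

8.5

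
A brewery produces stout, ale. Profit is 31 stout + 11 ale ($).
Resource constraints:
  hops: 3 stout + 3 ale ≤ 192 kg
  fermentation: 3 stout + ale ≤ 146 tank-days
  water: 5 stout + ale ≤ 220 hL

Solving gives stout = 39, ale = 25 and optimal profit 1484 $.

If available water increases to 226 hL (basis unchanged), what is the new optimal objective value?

1514

Check each constraint at x*: hops 192/192 (tight); fermentation 142/146 (slack 4); water 220/220 (tight).
Slack constraints have shadow price 0 (complementary slackness).
The binding rows give the dual system: 3·y_hops + 5·y_water = 31 and 3·y_hops + 1·y_water = 11.
This yields shadow prices y_hops = 2, y_water = 5.
Δz = y_water·Δb = 5 × (6) = 30, so new z* = 1484 + 30 = 1514.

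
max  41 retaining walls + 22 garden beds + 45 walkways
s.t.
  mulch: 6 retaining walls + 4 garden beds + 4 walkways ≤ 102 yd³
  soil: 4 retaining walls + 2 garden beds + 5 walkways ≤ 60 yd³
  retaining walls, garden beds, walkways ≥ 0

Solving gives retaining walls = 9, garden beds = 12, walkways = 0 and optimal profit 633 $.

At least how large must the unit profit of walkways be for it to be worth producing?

At the optimum: mulch uses 102 of 102 (binding); soil uses 60 of 60 (binding).
The binding rows give the dual system: 6·y_mulch + 4·y_soil = 41 and 4·y_mulch + 2·y_soil = 22.
Solving: y_mulch = 1.5, y_soil = 8.
walkways enters the basis when its profit ≥ yᵀa₃ = 1.5·4 + 8·5 = 46.

46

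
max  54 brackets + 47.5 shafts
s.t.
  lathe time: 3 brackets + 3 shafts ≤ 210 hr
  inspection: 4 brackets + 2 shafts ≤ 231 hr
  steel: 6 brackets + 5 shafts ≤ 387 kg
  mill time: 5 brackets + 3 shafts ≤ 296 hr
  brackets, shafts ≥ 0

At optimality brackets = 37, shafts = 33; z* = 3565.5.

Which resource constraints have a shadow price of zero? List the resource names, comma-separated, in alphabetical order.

inspection, mill time

lathe time: 210/210 (binding)
inspection: 214/231 (slack 17)
steel: 387/387 (binding)
mill time: 284/296 (slack 12)
By complementary slackness, a constraint with positive slack has shadow price 0 → inspection, mill time.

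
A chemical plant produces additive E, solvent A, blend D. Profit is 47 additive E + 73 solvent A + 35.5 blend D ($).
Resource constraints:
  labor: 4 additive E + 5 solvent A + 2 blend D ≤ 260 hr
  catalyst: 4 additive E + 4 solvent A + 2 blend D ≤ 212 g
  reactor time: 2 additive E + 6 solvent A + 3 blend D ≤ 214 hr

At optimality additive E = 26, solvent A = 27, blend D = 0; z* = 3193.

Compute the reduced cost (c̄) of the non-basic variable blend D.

Binding: catalyst and reactor time. Non-binding: labor (21 unused).
Slack constraints have shadow price 0 (complementary slackness).
From A_Bᵀ y = c: 4·y_catalyst + 2·y_reactor time = 47; 4·y_catalyst + 6·y_reactor time = 73.
Solving: y_catalyst = 8.5, y_reactor time = 6.5.
Reduced cost of blend D: c₃ − yᵀa₃ = 35.5 − (8.5·2 + 6.5·3) = 35.5 − 36.5 = -1.

-1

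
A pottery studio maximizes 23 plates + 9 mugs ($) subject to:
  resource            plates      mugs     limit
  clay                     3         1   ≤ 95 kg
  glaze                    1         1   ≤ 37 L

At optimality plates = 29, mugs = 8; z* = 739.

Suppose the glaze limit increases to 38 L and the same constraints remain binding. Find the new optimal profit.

Both clay and glaze are binding at x*.
From A_Bᵀ y = c: 3·y_clay + 1·y_glaze = 23; 1·y_clay + 1·y_glaze = 9.
→ y_clay = 7 and y_glaze = 2.
Δz = y_glaze·Δb = 2 × (1) = 2, so new z* = 739 + 2 = 741.

741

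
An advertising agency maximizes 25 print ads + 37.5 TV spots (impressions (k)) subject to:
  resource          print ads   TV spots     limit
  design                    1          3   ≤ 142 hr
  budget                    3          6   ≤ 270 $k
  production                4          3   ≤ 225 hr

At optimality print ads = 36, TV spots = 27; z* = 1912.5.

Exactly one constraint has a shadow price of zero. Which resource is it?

design

design: 117/142 (slack 25)
budget: 270/270 (binding)
production: 225/225 (binding)
By complementary slackness, a constraint with positive slack has shadow price 0 → design.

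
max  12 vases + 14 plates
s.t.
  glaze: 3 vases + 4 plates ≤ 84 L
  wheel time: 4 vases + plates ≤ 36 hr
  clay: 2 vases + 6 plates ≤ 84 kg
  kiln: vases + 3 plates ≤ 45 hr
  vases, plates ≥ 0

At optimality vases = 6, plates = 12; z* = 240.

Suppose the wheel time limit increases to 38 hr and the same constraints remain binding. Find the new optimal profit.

244

Check each constraint at x*: glaze 66/84 (slack 18); wheel time 36/36 (tight); clay 84/84 (tight); kiln 42/45 (slack 3).
Since glaze, kiln are not tight, their duals are 0.
The binding rows give the dual system: 4·y_wheel time + 2·y_clay = 12 and 1·y_wheel time + 6·y_clay = 14.
This yields shadow prices y_wheel time = 2, y_clay = 2.
Δz = y_wheel time·Δb = 2 × (2) = 4, so new z* = 240 + 4 = 244.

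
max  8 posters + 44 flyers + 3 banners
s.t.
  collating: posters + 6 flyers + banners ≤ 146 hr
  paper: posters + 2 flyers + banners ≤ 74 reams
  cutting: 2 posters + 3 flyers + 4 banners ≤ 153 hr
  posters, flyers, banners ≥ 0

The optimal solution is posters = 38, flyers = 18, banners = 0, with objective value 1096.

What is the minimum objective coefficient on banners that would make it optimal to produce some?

8

At the optimum: collating uses 146 of 146 (binding); paper uses 74 of 74 (binding); cutting uses 130 of 153 (slack = 23).
Slack constraints have shadow price 0 (complementary slackness).
The binding rows give the dual system: 1·y_collating + 1·y_paper = 8 and 6·y_collating + 2·y_paper = 44.
→ y_collating = 7 and y_paper = 1.
banners enters the basis when its profit ≥ yᵀa₃ = 7·1 + 1·1 = 8.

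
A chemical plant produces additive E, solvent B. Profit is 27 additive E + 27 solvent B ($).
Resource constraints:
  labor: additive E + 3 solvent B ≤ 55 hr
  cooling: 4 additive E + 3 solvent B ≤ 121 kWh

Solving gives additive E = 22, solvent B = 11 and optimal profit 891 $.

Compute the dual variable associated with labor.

3

Check each constraint at x*: labor 55/55 (tight); cooling 121/121 (tight).
Dual feasibility on the basic columns requires 1·y_labor + 4·y_cooling = 27, 3·y_labor + 3·y_cooling = 27.
→ y_labor = 3 and y_cooling = 6.
Shadow price of labor = 3.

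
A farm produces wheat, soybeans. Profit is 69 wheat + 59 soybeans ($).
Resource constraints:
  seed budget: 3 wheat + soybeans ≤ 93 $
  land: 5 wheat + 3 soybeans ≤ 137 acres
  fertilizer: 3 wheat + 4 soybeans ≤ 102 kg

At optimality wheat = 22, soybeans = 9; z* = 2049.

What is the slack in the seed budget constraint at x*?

18

seed budget used = 3·22 + 1·9 = 75; slack = 93 − 75 = 18.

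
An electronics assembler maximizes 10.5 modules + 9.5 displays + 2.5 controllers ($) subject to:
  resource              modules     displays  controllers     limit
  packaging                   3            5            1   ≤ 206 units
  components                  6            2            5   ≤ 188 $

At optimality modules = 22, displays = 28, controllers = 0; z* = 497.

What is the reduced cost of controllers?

Check each constraint at x*: packaging 206/206 (tight); components 188/188 (tight).
The binding rows give the dual system: 3·y_packaging + 6·y_components = 10.5 and 5·y_packaging + 2·y_components = 9.5.
Solving: y_packaging = 1.5, y_components = 1.
Reduced cost of controllers: c₃ − yᵀa₃ = 2.5 − (1.5·1 + 1·5) = 2.5 − 6.5 = -4.

-4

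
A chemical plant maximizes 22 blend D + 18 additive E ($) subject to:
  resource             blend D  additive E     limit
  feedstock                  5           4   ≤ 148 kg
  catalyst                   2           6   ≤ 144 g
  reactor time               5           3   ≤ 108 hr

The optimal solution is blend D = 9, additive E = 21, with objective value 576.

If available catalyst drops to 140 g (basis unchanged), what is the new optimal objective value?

Check each constraint at x*: feedstock 129/148 (slack 19); catalyst 144/144 (tight); reactor time 108/108 (tight).
Since feedstock is not tight, its dual is 0.
From A_Bᵀ y = c: 2·y_catalyst + 5·y_reactor time = 22; 6·y_catalyst + 3·y_reactor time = 18.
This yields shadow prices y_catalyst = 1, y_reactor time = 4.
Δz = y_catalyst·Δb = 1 × (-4) = -4, so new z* = 576 − 4 = 572.

572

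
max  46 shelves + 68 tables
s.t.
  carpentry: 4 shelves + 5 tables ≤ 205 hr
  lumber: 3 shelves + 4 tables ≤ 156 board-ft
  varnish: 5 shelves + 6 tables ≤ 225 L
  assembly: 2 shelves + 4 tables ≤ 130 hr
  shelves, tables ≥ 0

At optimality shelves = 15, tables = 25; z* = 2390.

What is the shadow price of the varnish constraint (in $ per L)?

6

Binding: varnish and assembly. Non-binding: carpentry (20 unused), lumber (11 unused).
By complementary slackness, y = 0 for the non-binding constraints.
The binding rows give the dual system: 5·y_varnish + 2·y_assembly = 46 and 6·y_varnish + 4·y_assembly = 68.
→ y_varnish = 6 and y_assembly = 8.
Shadow price of varnish = 6.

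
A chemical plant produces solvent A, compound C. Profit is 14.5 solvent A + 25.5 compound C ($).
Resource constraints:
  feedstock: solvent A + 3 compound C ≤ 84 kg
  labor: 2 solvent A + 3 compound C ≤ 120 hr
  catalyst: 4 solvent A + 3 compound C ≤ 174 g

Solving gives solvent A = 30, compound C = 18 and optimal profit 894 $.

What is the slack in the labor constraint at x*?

labor used = 2·30 + 3·18 = 114; slack = 120 − 114 = 6.

6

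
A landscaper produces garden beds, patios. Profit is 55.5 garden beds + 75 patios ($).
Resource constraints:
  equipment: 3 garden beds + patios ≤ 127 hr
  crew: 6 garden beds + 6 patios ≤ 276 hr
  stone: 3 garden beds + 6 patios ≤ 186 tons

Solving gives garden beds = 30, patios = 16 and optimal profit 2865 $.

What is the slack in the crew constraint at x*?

0

crew used = 6·30 + 6·16 = 276; slack = 276 − 276 = 0.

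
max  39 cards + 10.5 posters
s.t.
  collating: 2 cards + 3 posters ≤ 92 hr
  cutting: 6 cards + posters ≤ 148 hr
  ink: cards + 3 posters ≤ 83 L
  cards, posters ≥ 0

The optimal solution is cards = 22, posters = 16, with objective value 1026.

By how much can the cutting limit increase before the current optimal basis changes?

128

Binding constraints: collating, cutting. The basis is B = [[2,3],[6,1]] with det -16.
Per unit increase in cutting, x* moves by d = (0.1875, -0.125).
The basis stays optimal until posters reaches 0; allowable increase = 128 hr.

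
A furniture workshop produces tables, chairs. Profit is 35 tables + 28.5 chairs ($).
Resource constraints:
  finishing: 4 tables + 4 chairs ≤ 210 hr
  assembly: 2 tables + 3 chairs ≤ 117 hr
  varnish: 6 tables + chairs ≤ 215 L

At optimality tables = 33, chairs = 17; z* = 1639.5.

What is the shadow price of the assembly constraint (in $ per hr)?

Check each constraint at x*: finishing 200/210 (slack 10); assembly 117/117 (tight); varnish 215/215 (tight).
Slack constraints have shadow price 0 (complementary slackness).
Dual feasibility on the basic columns requires 2·y_assembly + 6·y_varnish = 35, 3·y_assembly + 1·y_varnish = 28.5.
Solving: y_assembly = 8.5, y_varnish = 3.
Shadow price of assembly = 8.5.

8.5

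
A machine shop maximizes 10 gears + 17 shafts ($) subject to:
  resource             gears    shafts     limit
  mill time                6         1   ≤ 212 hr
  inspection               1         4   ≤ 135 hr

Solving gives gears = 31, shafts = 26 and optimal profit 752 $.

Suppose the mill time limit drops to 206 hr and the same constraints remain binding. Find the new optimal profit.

746

Check each constraint at x*: mill time 212/212 (tight); inspection 135/135 (tight).
From A_Bᵀ y = c: 6·y_mill time + 1·y_inspection = 10; 1·y_mill time + 4·y_inspection = 17.
Solving: y_mill time = 1, y_inspection = 4.
Δz = y_mill time·Δb = 1 × (-6) = -6, so new z* = 752 − 6 = 746.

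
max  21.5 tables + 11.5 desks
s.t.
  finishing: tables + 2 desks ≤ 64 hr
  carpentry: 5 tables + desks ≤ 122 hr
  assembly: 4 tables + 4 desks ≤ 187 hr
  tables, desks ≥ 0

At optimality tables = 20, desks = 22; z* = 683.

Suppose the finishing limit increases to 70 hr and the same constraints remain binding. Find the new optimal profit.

Binding: finishing and carpentry. Non-binding: assembly (19 unused).
Slack constraints have shadow price 0 (complementary slackness).
From A_Bᵀ y = c: 1·y_finishing + 5·y_carpentry = 21.5; 2·y_finishing + 1·y_carpentry = 11.5.
Solving: y_finishing = 4, y_carpentry = 3.5.
Δz = y_finishing·Δb = 4 × (6) = 24, so new z* = 683 + 24 = 707.

707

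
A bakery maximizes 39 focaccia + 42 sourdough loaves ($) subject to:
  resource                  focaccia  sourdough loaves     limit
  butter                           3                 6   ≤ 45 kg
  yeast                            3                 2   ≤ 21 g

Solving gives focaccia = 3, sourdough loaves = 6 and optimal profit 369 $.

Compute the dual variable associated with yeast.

At the optimum: butter uses 45 of 45 (binding); yeast uses 21 of 21 (binding).
Dual feasibility on the basic columns requires 3·y_butter + 3·y_yeast = 39, 6·y_butter + 2·y_yeast = 42.
Solving: y_butter = 4, y_yeast = 9.
Shadow price of yeast = 9.

9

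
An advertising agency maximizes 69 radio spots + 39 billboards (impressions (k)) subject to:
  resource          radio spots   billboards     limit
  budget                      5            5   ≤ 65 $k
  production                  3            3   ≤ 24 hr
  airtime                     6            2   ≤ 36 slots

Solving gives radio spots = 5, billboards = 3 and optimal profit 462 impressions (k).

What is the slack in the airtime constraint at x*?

airtime used = 6·5 + 2·3 = 36; slack = 36 − 36 = 0.

0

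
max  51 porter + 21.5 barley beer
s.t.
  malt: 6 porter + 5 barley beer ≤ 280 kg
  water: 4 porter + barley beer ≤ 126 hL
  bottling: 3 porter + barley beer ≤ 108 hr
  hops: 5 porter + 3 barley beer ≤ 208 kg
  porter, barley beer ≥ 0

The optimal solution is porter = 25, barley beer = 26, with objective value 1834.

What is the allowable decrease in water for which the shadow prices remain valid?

70

Binding constraints: malt, water. The basis is B = [[6,5],[4,1]] with det -14.
Per unit decrease in water, x* moves by d = (-0.3571, 0.4286).
The basis stays optimal until porter reaches 0; allowable decrease = 70 hL.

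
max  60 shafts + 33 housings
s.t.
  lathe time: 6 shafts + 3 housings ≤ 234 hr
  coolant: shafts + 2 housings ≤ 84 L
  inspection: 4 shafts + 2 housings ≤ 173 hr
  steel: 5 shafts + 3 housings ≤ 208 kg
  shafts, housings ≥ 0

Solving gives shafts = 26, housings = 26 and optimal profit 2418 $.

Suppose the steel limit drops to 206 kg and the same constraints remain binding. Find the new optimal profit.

Check each constraint at x*: lathe time 234/234 (tight); coolant 78/84 (slack 6); inspection 156/173 (slack 17); steel 208/208 (tight).
By complementary slackness, y = 0 for the non-binding constraints.
From A_Bᵀ y = c: 6·y_lathe time + 5·y_steel = 60; 3·y_lathe time + 3·y_steel = 33.
Solving: y_lathe time = 5, y_steel = 6.
Δz = y_steel·Δb = 6 × (-2) = -12, so new z* = 2418 − 12 = 2406.

2406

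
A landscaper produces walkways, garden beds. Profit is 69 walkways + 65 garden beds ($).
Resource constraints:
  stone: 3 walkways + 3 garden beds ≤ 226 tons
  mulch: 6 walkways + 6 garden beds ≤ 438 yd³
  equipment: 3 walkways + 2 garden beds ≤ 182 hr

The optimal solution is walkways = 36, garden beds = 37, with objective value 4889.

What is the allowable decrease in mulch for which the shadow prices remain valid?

Binding constraints: mulch, equipment. The basis is B = [[6,6],[3,2]] with det -6.
Per unit decrease in mulch, x* moves by d = (0.3333, -0.5).
The basis stays optimal until garden beds reaches 0; allowable decrease = 74 yd³.

74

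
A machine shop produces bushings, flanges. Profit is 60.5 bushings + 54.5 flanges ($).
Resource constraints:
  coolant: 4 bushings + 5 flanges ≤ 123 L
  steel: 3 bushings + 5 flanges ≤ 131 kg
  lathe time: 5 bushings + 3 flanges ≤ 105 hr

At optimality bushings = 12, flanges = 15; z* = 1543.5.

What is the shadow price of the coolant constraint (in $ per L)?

Check each constraint at x*: coolant 123/123 (tight); steel 111/131 (slack 20); lathe time 105/105 (tight).
By complementary slackness, y = 0 for the non-binding constraint.
Dual feasibility on the basic columns requires 4·y_coolant + 5·y_lathe time = 60.5, 5·y_coolant + 3·y_lathe time = 54.5.
This yields shadow prices y_coolant = 7, y_lathe time = 6.5.
Shadow price of coolant = 7.

7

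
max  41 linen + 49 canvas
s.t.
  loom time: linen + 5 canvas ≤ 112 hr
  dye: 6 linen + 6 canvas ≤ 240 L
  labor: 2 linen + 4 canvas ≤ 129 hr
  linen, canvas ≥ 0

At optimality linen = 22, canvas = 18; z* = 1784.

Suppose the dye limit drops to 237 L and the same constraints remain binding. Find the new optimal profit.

At the optimum: loom time uses 112 of 112 (binding); dye uses 240 of 240 (binding); labor uses 116 of 129 (slack = 13).
Since labor is not tight, its dual is 0.
Dual feasibility on the basic columns requires 1·y_loom time + 6·y_dye = 41, 5·y_loom time + 6·y_dye = 49.
This yields shadow prices y_loom time = 2, y_dye = 6.5.
Δz = y_dye·Δb = 6.5 × (-3) = -19.5, so new z* = 1784 − 19.5 = 1764.5.

1764.5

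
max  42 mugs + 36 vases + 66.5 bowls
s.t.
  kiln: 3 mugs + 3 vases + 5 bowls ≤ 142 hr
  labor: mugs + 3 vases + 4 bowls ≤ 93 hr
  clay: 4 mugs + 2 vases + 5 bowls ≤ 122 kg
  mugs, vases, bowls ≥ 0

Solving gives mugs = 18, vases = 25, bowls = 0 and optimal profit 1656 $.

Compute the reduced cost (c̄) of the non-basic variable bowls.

Binding: labor and clay. Non-binding: kiln (13 unused).
Since kiln is not tight, its dual is 0.
The binding rows give the dual system: 1·y_labor + 4·y_clay = 42 and 3·y_labor + 2·y_clay = 36.
→ y_labor = 6 and y_clay = 9.
Reduced cost of bowls: c₃ − yᵀa₃ = 66.5 − (6·4 + 9·5) = 66.5 − 69 = -2.5.

-2.5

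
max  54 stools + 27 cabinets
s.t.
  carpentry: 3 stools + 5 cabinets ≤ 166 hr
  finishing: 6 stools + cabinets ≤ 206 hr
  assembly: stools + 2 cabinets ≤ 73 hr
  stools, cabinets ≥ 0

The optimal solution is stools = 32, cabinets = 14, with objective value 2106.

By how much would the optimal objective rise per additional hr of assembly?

Check each constraint at x*: carpentry 166/166 (tight); finishing 206/206 (tight); assembly 60/73 (slack 13).
By complementary slackness, y = 0 for the non-binding constraint.
Dual feasibility on the basic columns requires 3·y_carpentry + 6·y_finishing = 54, 5·y_carpentry + 1·y_finishing = 27.
This yields shadow prices y_carpentry = 4, y_finishing = 7.
Shadow price of assembly = 0.

0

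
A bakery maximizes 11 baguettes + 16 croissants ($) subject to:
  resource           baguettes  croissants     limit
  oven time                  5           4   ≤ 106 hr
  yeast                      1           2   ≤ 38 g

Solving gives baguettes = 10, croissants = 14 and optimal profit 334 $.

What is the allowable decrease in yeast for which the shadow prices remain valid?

16.8

Binding constraints: oven time, yeast. The basis is B = [[5,4],[1,2]] with det 6.
Per unit decrease in yeast, x* moves by d = (0.6667, -0.8333).
The basis stays optimal until croissants reaches 0; allowable decrease = 16.8 g.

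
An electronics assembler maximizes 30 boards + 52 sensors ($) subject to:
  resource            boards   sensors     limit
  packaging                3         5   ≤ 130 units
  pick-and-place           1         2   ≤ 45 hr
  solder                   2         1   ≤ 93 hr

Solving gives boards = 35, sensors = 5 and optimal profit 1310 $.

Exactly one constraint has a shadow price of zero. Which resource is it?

solder

packaging: 130/130 (binding)
pick-and-place: 45/45 (binding)
solder: 75/93 (slack 18)
By complementary slackness, a constraint with positive slack has shadow price 0 → solder.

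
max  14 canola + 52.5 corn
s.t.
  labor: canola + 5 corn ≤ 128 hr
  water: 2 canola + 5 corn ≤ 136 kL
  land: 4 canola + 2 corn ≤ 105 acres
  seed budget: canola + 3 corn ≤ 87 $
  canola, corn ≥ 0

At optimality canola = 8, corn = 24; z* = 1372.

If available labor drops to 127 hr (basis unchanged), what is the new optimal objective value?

1365

At the optimum: labor uses 128 of 128 (binding); water uses 136 of 136 (binding); land uses 80 of 105 (slack = 25); seed budget uses 80 of 87 (slack = 7).
By complementary slackness, y = 0 for the non-binding constraints.
From A_Bᵀ y = c: 1·y_labor + 2·y_water = 14; 5·y_labor + 5·y_water = 52.5.
→ y_labor = 7 and y_water = 3.5.
Δz = y_labor·Δb = 7 × (-1) = -7, so new z* = 1372 − 7 = 1365.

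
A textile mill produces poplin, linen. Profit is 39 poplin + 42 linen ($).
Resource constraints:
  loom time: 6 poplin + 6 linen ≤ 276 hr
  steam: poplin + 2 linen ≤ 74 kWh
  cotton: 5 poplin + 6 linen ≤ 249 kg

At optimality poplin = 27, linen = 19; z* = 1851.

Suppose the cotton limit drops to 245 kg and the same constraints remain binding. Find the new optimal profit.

1839

Check each constraint at x*: loom time 276/276 (tight); steam 65/74 (slack 9); cotton 249/249 (tight).
Slack constraints have shadow price 0 (complementary slackness).
From A_Bᵀ y = c: 6·y_loom time + 5·y_cotton = 39; 6·y_loom time + 6·y_cotton = 42.
→ y_loom time = 4 and y_cotton = 3.
Δz = y_cotton·Δb = 3 × (-4) = -12, so new z* = 1851 − 12 = 1839.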